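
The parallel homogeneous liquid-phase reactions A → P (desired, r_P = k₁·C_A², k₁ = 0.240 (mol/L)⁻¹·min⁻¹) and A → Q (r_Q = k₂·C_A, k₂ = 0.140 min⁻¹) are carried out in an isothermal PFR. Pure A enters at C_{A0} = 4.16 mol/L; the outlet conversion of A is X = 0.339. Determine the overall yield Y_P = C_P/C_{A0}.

C_A = C_{A0}(1−X) = 2.750 mol/L.
Along a PFR/batch, dC_Q/dC_A = −r_Q/(r_P+r_Q) = −k₂/(k₂+k₁·C_A).
Integrating from C_{A0} to C_A: C_Q = (0.140/0.240)·ln[(0.140+0.240·4.16)/(0.140+0.240·2.75)] = 0.5833·ln(1.138/0.7999) = 0.2058 mol/L.
Then C_P = (C_{A0}−C_A) − C_Q = 1.410 − 0.2058 = 1.204 mol/L.
Y_P = C_P/C_{A0} = 1.204/4.16 = 0.290.

0.290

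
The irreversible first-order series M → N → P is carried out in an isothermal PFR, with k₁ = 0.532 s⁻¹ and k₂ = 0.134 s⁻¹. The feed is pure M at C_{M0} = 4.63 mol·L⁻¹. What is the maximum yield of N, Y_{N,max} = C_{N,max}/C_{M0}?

0.629

For a first-order series the maximum intermediate yield is C_{N,max}/C_{M0} = (k₁/k₂)^[k₂/(k₂−k₁)].
= (0.532/0.134)^(0.134/(0.134−0.532)) = (3.970)^(-0.3367) = 0.6286.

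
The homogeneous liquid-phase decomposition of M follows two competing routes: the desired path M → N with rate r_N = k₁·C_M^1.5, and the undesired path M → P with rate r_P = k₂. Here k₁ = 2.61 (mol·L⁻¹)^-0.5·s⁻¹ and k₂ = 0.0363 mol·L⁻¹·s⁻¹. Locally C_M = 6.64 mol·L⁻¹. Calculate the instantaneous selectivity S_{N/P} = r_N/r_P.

1230

S_{N/P} = r_N/r_P = (k₁·C_M^1.5)/(k₂) = (k₁/k₂)·C_M^1.5.
= (2.61×6.640^1.5) / (0.0363) = 44.66/0.03630 = 1230.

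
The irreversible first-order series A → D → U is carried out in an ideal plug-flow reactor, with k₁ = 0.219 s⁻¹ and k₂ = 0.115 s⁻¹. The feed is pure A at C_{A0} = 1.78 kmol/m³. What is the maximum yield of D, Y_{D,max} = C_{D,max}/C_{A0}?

0.491

Evaluating C_D at τ_opt = ln(k₂/k₁)/(k₂−k₁) gives C_{D,max}/C_{A0} = (k₁/k₂)^[k₂/(k₂−k₁)].
= (0.219/0.115)^(0.115/(0.115−0.219)) = (1.904)^(-1.106) = 0.4905.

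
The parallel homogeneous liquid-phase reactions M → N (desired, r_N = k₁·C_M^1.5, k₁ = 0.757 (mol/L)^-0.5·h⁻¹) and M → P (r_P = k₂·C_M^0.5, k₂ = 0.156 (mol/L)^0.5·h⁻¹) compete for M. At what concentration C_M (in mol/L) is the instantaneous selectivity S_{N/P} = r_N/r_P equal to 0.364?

S_{N/P} = (k₁/k₂)·C_M ⇒ C_M = S·k₂/k₁.
= 0.364×0.156/0.757 = 0.0750 mol/L.

0.0750 mol/L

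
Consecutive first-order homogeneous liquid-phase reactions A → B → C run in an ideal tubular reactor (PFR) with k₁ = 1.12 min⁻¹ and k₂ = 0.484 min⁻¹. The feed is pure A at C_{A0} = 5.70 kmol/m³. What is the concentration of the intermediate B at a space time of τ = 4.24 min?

1.20 kmol/m³

For first-order series with pure A initially, C_B(τ) = k₁C_{A0}/(k₂−k₁)·(e^(−k₁τ) − e^(−k₂τ)).
e^(−k₁τ) = e^(−1.12×4.24) = e^(−4.749) = 0.008662; e^(−k₂τ) = e^(−2.052) = 0.1285.
C_B = 1.12×5.70/(0.484−1.12) × (0.008662−0.1285) = (-10.04)×(-0.1198) = 1.202 kmol/m³.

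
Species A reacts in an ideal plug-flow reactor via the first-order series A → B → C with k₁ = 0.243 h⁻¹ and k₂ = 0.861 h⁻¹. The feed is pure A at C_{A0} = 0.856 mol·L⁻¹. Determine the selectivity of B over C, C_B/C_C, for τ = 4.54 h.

The intermediate concentration in a first-order A→B→C sequence is C_B = k₁C_{A0}(e^(−k₁τ) − e^(−k₂τ))/(k₂−k₁).
e^(−k₁τ) = e^(−0.243×4.54) = e^(−1.103) = 0.3318; e^(−k₂τ) = e^(−3.909) = 0.02006.
C_B = 0.243×0.856/(0.861−0.243) × (0.3318−0.02006) = 0.3366×0.3117 = 0.1049 mol·L⁻¹.
C_A = C_{A0}e^(−k₁τ) = 0.2840 mol·L⁻¹, so C_C = C_{A0}−C_A−C_B = 0.4671 mol·L⁻¹; C_B/C_C = 0.225.

0.225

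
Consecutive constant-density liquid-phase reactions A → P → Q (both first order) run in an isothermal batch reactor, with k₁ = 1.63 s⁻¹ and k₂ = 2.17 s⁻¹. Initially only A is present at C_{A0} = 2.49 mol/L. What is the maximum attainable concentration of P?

0.789 mol/L

At the optimum, C_{P,max}/C_{A0} = (k₁/k₂)^[k₂/(k₂−k₁)].
= (1.63/2.17)^(2.17/(2.17−1.63)) = (0.7512)^(4.019) = 0.3167.
C_{P,max} = 0.3167×2.49 = 0.789 mol/L.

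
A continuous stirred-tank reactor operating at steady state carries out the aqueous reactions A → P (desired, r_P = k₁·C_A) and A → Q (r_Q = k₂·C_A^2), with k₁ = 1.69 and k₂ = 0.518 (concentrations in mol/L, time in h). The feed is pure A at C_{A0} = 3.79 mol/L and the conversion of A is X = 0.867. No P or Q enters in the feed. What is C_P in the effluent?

2.85 mol/L

Exit C_A = C_{A0}(1−X) = 3.79×0.133 = 0.5041 mol/L.
A CSTR operates uniformly at the exit composition, giving r_P = 0.8519 and r_Q = 0.1316 (each k·C_A^n at C_A = 0.5041).
Fraction of consumed A going to P: r_P/(r_P+r_Q) = 0.8662.
C_P = 0.8662·C_{A0}·X = 0.8662×3.79×0.867 = 2.85 mol/L.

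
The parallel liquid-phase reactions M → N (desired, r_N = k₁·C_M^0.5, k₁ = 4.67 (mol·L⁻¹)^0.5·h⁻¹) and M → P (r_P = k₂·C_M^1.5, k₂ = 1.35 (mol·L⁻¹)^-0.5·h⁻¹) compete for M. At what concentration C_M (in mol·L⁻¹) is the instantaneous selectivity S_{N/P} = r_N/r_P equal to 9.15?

S_{N/P} = (k₁/k₂)·C_M⁻¹ ⇒ C_M = (S·k₂/k₁)^(-1).
= (9.15×1.35/4.67)^(-1) = (2.645)^(-1) = 0.378 mol·L⁻¹.

0.378 mol·L⁻¹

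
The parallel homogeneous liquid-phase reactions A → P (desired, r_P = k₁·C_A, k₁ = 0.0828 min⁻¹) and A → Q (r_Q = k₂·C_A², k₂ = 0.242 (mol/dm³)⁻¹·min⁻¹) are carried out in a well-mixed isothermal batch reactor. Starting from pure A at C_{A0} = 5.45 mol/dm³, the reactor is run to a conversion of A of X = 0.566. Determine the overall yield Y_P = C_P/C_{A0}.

0.0477

C_A = C_{A0}(1−X) = 2.365 mol/dm³.
Along a PFR/batch, dC_P/dC_A = −r_P/(r_P+r_Q) = −k₁/(k₁+k₂·C_A).
Integrating from C_{A0} to C_A: C_P = (0.0828/0.242)·ln[(0.0828+0.242·5.45)/(0.0828+0.242·2.37)] = 0.3421·ln(1.402/0.6552) = 0.2602 mol/dm³.
Y_P = C_P/C_{A0} = 0.2602/5.45 = 0.0477.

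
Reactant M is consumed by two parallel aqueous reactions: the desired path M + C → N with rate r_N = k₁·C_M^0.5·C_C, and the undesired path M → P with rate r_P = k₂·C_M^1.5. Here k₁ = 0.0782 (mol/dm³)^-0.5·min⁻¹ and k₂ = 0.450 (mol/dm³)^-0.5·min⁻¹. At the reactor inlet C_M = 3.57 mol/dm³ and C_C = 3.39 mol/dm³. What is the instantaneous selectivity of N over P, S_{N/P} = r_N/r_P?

0.165

S_{N/P} = r_N/r_P = (k₁·C_M^0.5·C_C)/(k₂·C_M^1.5) = (k₁/k₂)·C_M⁻¹·C_C.
= (0.0782×3.570^0.5×3.390) / (0.450×3.570^1.5) = 0.5009/3.035 = 0.165.
The undesired path is higher order in M, so low C_M (CSTR or dilute feed) favours N.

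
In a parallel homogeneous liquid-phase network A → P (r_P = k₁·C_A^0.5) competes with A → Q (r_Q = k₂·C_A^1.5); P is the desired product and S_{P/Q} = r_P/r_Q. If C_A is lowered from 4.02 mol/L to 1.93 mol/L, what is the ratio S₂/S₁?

2.08

S_{P/Q} = (k₁/k₂)·C_A⁻¹, so S₂/S₁ = (C_{A,2}/C_{A,1})⁻¹.
= 4.02/1.93 = 2.08.
Selectivity toward P rises as C_A falls — low-concentration operation is favoured.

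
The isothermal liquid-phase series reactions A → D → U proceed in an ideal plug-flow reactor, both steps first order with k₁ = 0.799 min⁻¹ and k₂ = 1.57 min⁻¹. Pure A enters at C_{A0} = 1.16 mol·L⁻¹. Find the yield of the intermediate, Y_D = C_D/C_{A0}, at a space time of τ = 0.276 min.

0.159

The intermediate concentration in a first-order A→B→C sequence is C_D = k₁C_{A0}(e^(−k₁τ) − e^(−k₂τ))/(k₂−k₁).
e^(−k₁τ) = e^(−0.799×0.276) = e^(−0.2205) = 0.8021; e^(−k₂τ) = e^(−0.4333) = 0.6484.
C_D = 0.799×1.16/(1.57−0.799) × (0.8021−0.6484) = 1.202×0.1537 = 0.1848 mol·L⁻¹.
Y_D = C_D/C_{A0} = 0.1848/1.16 = 0.159.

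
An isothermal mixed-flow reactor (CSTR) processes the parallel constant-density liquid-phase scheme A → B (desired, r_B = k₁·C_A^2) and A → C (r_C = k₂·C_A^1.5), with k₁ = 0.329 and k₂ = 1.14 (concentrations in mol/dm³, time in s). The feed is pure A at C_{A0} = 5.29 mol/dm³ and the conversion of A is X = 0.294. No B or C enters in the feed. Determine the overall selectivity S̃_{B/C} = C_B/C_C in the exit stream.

Exit C_A = C_{A0}(1−X) = 5.29×0.706 = 3.735 mol/dm³.
Rates in a CSTR are evaluated at the outlet concentration: r_B = 0.329×3.735^2 = 4.589, r_C = 1.14×3.735^1.5 = 8.228.
Overall selectivity = C_B/C_C = r_Bτ/(r_Cτ) = r_B/r_C = 0.558.

0.558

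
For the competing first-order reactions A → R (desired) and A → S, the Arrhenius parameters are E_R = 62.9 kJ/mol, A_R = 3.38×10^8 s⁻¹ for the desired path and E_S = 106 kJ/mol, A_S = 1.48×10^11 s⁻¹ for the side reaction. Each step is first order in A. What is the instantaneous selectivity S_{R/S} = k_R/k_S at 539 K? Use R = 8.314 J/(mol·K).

k_R/k_S = (A_R/A_S)·exp[−(E_R−E_S)/(RT)] = (A_R/A_S)·exp[(E_S−E_R)/(RT)].
(E_S−E_R)/(RT) = (106−62.9)×10³/(8.314×539) = 43100/4481 = 9.618.
k_R/k_S = (3.38×10^8/1.48×10^11)·exp(9.618) = 0.002284 × 15031 = 34.3.

34.3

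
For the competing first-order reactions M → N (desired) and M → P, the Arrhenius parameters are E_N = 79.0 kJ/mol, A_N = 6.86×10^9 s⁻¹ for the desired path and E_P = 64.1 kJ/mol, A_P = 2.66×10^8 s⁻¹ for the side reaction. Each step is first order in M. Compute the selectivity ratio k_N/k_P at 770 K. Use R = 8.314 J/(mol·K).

2.52

Since both paths have the same order in M, the concentration cancels and S_{N/P} = k_N/k_P = (A_N/A_P)·exp[(E_P−E_N)/(RT)].
(E_P−E_N)/(RT) = (64.1−79.0)×10³/(8.314×770) = -14900/6402 = -2.327.
k_N/k_P = (6.86×10^9/2.66×10^8)·exp(-2.327) = 25.79 × 0.09754 = 2.52.
Since E_N > E_P, raising the temperature improves selectivity toward N.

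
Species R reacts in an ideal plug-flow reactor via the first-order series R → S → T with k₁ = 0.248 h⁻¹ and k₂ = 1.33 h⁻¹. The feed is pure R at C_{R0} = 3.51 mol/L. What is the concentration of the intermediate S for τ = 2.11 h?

The intermediate concentration in a first-order A→B→C sequence is C_S = k₁C_{R0}(e^(−k₁τ) − e^(−k₂τ))/(k₂−k₁).
e^(−k₁τ) = e^(−0.248×2.11) = e^(−0.5233) = 0.5926; e^(−k₂τ) = e^(−2.806) = 0.06043.
C_S = 0.248×3.51/(1.33−0.248) × (0.5926−0.06043) = 0.8045×0.5321 = 0.4281 mol/L.

0.428 mol/L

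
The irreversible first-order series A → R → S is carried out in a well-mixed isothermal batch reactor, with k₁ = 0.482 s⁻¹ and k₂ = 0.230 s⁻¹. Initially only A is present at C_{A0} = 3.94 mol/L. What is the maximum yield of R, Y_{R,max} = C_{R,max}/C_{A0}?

0.509

For a first-order series the maximum intermediate yield is C_{R,max}/C_{A0} = (k₁/k₂)^[k₂/(k₂−k₁)].
= (0.482/0.230)^(0.230/(0.230−0.482)) = (2.096)^(-0.9127) = 0.5090.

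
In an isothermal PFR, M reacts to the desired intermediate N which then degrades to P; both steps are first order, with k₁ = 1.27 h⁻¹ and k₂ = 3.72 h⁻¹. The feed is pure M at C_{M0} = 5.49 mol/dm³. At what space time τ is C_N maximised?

0.439 h

Setting dC_N/dτ = 0 gives τ_opt = ln(k₂/k₁)/(k₂−k₁).
= ln(3.72/1.27)/(3.72−1.27) = ln(2.929)/2.450 = 1.075/2.450 = 0.439 h.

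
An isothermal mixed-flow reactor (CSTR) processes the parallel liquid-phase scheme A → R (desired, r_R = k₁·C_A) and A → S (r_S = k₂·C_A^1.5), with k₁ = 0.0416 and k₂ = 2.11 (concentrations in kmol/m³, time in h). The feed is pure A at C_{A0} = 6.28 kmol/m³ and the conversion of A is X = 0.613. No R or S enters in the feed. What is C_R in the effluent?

0.0481 kmol/m³

Exit C_A = C_{A0}(1−X) = 6.28×0.387 = 2.430 kmol/m³.
Rates in a CSTR are evaluated at the outlet concentration: r_R = 0.0416×2.430 = 0.1011, r_S = 2.11×2.430^1.5 = 7.994.
Fraction of consumed A going to R: r_R/(r_R+r_S) = 0.01249.
C_R = 0.01249·C_{A0}·X = 0.01249×6.28×0.613 = 0.0481 kmol/m³.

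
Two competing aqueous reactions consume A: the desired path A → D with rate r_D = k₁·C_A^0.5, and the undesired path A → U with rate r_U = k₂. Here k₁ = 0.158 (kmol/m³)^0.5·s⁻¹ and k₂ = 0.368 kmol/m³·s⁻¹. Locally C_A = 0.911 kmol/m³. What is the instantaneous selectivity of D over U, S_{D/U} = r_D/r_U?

0.410

S_{D/U} = r_D/r_U = (k₁·C_A^0.5)/(k₂) = (k₁/k₂)·C_A^0.5.
= (0.158×0.9110^0.5) / (0.368) = 0.1508/0.3680 = 0.410.
Since the desired path is higher order in A, keeping C_A high (PFR or concentrated feed) favours D.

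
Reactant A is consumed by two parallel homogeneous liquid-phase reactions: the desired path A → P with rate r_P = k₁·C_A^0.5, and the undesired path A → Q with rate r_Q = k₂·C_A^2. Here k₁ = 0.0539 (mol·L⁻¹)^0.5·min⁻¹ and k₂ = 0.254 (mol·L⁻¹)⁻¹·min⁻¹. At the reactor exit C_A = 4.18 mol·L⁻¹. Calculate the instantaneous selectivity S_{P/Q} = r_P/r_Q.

S_{P/Q} = r_P/r_Q = (k₁·C_A^0.5)/(k₂·C_A^2) = (k₁/k₂)·C_A^-1.5.
= (0.0539×4.180^0.5) / (0.254×4.180^2) = 0.1102/4.438 = 0.0248.
The undesired path is higher order in A, so low C_A (CSTR or dilute feed) favours P.

0.0248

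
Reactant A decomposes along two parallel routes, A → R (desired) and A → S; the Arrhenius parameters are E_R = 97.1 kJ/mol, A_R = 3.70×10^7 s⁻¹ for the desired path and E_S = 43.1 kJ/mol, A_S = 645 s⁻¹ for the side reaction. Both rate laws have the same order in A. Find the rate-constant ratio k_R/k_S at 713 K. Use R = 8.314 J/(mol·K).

With equal orders, S_{R/S} = k_R/k_S = (A_R/A_S)·exp[(E_S−E_R)/(RT)].
(E_S−E_R)/(RT) = (43.1−97.1)×10³/(8.314×713) = -54000/5928 = -9.109.
k_R/k_S = (3.70×10^7/645)·exp(-9.109) = 57364 × 1.106×10^-4 = 6.35.
Since E_R > E_S, raising the temperature improves selectivity toward R.

6.35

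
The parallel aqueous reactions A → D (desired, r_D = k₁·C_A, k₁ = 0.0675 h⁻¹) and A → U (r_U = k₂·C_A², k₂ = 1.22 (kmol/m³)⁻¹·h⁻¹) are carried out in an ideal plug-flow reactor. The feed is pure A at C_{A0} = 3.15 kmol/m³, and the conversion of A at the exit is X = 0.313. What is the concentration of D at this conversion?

C_A = C_{A0}(1−X) = 2.164 kmol/m³.
Along a PFR/batch, dC_D/dC_A = −r_D/(r_D+r_U) = −k₁/(k₁+k₂·C_A).
Integrating from C_{A0} to C_A: C_D = (0.0675/1.22)·ln[(0.0675+1.22·3.15)/(0.0675+1.22·2.16)] = 0.05533·ln(3.910/2.708) = 0.02034 kmol/m³.

0.0203 kmol/m³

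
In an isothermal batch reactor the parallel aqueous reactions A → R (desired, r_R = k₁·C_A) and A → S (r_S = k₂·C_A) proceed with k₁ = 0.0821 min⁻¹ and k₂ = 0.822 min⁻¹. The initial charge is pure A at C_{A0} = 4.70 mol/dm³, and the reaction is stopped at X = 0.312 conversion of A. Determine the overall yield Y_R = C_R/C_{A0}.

C_A = C_{A0}(1−X) = 3.234 mol/dm³.
Both paths are first order in A, so the instantaneous fraction to R is constant: dC_R/d(−C_A) = k₁/(k₁+k₂) = 0.09081.
C_R = 0.09081·(C_{A0}−C_A) = 0.09081×1.466 = 0.133 mol/dm³.
Y_R = C_R/C_{A0} = 0.1332/4.70 = 0.0283.

0.0283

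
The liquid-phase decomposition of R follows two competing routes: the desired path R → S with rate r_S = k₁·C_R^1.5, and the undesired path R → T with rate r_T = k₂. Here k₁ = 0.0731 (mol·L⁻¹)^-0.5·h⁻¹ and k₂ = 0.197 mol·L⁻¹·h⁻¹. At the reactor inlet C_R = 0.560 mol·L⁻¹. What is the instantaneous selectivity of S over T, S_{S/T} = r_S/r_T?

0.156

S_{S/T} = r_S/r_T = (k₁·C_R^1.5)/(k₂) = (k₁/k₂)·C_R^1.5.
= (0.0731×0.5600^1.5) / (0.197) = 0.03063/0.1970 = 0.156.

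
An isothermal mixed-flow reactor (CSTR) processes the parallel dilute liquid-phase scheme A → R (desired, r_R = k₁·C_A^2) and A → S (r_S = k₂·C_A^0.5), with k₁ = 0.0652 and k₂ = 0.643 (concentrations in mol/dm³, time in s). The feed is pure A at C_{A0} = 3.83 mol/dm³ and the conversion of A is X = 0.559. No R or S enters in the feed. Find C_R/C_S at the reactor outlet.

0.223

Exit C_A = C_{A0}(1−X) = 3.83×0.441 = 1.689 mol/dm³.
Rates in a CSTR are evaluated at the outlet concentration: r_R = 0.0652×1.689^2 = 0.1860, r_S = 0.643×1.689^0.5 = 0.8357.
Overall selectivity = C_R/C_S = r_Rτ/(r_Sτ) = r_R/r_S = 0.223.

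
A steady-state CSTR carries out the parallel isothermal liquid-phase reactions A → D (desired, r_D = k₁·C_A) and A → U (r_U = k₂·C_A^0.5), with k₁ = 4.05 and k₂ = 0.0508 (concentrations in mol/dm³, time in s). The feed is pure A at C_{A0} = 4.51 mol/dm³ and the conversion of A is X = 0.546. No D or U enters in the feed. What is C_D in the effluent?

2.44 mol/dm³

Exit C_A = C_{A0}(1−X) = 4.51×0.454 = 2.048 mol/dm³.
In a CSTR the entire volume is at exit conditions, so r_D = 4.05×2.048 = 8.293 and r_U = 0.0508×2.048^0.5 = 0.07269.
Fraction of consumed A going to D: r_D/(r_D+r_U) = 0.9913.
C_D = 0.9913·C_{A0}·X = 0.9913×4.51×0.546 = 2.44 mol/dm³.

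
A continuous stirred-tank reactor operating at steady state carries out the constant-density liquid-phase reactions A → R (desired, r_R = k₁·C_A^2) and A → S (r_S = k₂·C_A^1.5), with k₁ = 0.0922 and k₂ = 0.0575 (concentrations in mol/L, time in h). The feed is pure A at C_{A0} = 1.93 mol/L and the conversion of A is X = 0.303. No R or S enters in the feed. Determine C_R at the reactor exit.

Exit C_A = C_{A0}(1−X) = 1.93×0.697 = 1.345 mol/L.
Rates in a CSTR are evaluated at the outlet concentration: r_R = 0.0922×1.345^2 = 0.1668, r_S = 0.0575×1.345^1.5 = 0.08971.
Fraction of consumed A going to R: r_R/(r_R+r_S) = 0.6503.
C_R = 0.6503·C_{A0}·X = 0.6503×1.93×0.303 = 0.380 mol/L.

0.380 mol/L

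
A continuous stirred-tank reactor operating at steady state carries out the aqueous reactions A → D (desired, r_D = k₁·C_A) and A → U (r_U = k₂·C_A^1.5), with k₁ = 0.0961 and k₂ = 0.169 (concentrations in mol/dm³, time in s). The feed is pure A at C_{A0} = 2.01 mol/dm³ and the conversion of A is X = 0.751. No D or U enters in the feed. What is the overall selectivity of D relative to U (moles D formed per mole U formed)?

0.804

Exit C_A = C_{A0}(1−X) = 2.01×0.249 = 0.5005 mol/dm³.
Rates in a CSTR are evaluated at the outlet concentration: r_D = 0.0961×0.5005 = 0.04810, r_U = 0.169×0.5005^1.5 = 0.05984.
Overall selectivity = C_D/C_U = r_Dτ/(r_Uτ) = r_D/r_U = 0.804.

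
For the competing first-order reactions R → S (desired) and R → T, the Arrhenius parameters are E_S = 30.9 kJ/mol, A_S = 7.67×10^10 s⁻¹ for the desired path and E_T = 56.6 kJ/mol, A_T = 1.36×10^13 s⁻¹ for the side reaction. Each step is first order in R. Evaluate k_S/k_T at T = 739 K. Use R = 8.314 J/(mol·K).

Since both paths have the same order in R, the concentration cancels and S_{S/T} = k_S/k_T = (A_S/A_T)·exp[(E_T−E_S)/(RT)].
(E_T−E_S)/(RT) = (56.6−30.9)×10³/(8.314×739) = 25700/6144 = 4.183.
k_S/k_T = (7.67×10^10/1.36×10^13)·exp(4.183) = 0.005640 × 65.56 = 0.370.

0.370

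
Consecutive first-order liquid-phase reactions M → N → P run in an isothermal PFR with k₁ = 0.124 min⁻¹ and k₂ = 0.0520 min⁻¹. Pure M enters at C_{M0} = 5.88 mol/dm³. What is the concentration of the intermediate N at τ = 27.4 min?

2.10 mol/dm³

For first-order series with pure M initially, C_N(τ) = k₁C_{M0}/(k₂−k₁)·(e^(−k₁τ) − e^(−k₂τ)).
e^(−k₁τ) = e^(−0.124×27.4) = e^(−3.398) = 0.03345; e^(−k₂τ) = e^(−1.425) = 0.2406.
C_N = 0.124×5.88/(0.0520−0.124) × (0.03345−0.2406) = (-10.13)×(-0.2071) = 2.097 mol/dm³.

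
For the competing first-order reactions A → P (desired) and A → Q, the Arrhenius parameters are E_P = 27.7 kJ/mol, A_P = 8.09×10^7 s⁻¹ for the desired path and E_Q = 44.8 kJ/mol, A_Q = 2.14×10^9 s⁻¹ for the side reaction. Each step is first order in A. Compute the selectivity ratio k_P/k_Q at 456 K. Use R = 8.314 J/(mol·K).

3.44

Since both paths have the same order in A, the concentration cancels and S_{P/Q} = k_P/k_Q = (A_P/A_Q)·exp[(E_Q−E_P)/(RT)].
(E_Q−E_P)/(RT) = (44.8−27.7)×10³/(8.314×456) = 17100/3791 = 4.510.
k_P/k_Q = (8.09×10^7/2.14×10^9)·exp(4.510) = 0.03780 × 90.96 = 3.44.
Since E_P < E_Q, lowering the temperature improves selectivity toward P.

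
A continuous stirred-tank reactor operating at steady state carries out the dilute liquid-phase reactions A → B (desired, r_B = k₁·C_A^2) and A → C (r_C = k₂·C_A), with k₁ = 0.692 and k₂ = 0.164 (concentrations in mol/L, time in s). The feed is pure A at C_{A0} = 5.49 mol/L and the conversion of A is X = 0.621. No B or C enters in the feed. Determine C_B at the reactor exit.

3.06 mol/L

Exit C_A = C_{A0}(1−X) = 5.49×0.379 = 2.081 mol/L.
Rates in a CSTR are evaluated at the outlet concentration: r_B = 0.692×2.081^2 = 2.996, r_C = 0.164×2.081 = 0.3412.
Fraction of consumed A going to B: r_B/(r_B+r_C) = 0.8977.
C_B = 0.8977·C_{A0}·X = 0.8977×5.49×0.621 = 3.06 mol/L.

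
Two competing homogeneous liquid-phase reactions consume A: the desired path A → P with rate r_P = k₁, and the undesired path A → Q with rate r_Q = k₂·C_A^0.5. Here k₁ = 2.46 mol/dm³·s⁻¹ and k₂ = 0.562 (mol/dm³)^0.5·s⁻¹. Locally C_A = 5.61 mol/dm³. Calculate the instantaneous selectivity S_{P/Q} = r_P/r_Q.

1.85

S_{P/Q} = r_P/r_Q = (k₁)/(k₂·C_A^0.5) = (k₁/k₂)·C_A^-0.5.
= (2.46) / (0.562×5.610^0.5) = 2.460/1.331 = 1.85.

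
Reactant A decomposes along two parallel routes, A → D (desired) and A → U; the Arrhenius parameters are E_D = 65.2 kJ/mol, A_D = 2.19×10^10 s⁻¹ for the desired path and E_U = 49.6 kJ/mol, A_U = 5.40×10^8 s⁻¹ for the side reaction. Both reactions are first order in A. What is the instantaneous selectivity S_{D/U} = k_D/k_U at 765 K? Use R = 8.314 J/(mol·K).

With equal orders, S_{D/U} = k_D/k_U = (A_D/A_U)·exp[(E_U−E_D)/(RT)].
(E_U−E_D)/(RT) = (49.6−65.2)×10³/(8.314×765) = -15600/6360 = -2.453.
k_D/k_U = (2.19×10^10/5.40×10^8)·exp(-2.453) = 40.56 × 0.08606 = 3.49.
Since E_D > E_U, raising the temperature improves selectivity toward D.

3.49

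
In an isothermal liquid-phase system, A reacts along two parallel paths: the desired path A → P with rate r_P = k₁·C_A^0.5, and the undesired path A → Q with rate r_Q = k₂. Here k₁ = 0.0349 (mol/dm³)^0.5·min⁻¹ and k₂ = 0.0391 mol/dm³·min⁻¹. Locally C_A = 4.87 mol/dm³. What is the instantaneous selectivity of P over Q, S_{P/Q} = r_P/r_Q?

1.97

S_{P/Q} = r_P/r_Q = (k₁·C_A^0.5)/(k₂) = (k₁/k₂)·C_A^0.5.
= (0.0349×4.870^0.5) / (0.0391) = 0.07702/0.03910 = 1.97.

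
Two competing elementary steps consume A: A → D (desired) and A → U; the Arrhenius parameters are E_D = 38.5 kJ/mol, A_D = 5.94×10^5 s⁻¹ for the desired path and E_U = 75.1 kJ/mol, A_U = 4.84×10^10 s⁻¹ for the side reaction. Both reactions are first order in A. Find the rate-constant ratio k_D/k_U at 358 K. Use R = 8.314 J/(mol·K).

2.69

With equal orders, S_{D/U} = k_D/k_U = (A_D/A_U)·exp[(E_U−E_D)/(RT)].
(E_U−E_D)/(RT) = (75.1−38.5)×10³/(8.314×358) = 36600/2976 = 12.30.
k_D/k_U = (5.94×10^5/4.84×10^10)·exp(12.30) = 1.227×10^-5 × 2.190×10^5 = 2.69.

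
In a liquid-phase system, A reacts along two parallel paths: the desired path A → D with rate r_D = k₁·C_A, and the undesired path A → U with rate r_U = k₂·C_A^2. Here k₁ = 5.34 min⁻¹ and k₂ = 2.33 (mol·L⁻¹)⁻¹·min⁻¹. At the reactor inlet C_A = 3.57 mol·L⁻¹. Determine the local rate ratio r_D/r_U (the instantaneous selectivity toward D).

S_{D/U} = r_D/r_U = (k₁·C_A)/(k₂·C_A^2) = (k₁/k₂)·C_A⁻¹.
= (5.34×3.570) / (2.33×3.570^2) = 19.06/29.70 = 0.642.

0.642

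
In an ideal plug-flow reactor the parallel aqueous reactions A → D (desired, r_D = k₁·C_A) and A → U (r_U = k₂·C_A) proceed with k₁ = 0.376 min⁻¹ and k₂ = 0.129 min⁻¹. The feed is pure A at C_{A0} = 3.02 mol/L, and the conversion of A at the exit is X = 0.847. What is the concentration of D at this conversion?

1.90 mol/L

C_A = C_{A0}(1−X) = 0.4621 mol/L.
Both paths are first order in A, so the instantaneous fraction to D is constant: dC_D/d(−C_A) = k₁/(k₁+k₂) = 0.7446.
C_D = 0.7446·(C_{A0}−C_A) = 0.7446×2.558 = 1.90 mol/L.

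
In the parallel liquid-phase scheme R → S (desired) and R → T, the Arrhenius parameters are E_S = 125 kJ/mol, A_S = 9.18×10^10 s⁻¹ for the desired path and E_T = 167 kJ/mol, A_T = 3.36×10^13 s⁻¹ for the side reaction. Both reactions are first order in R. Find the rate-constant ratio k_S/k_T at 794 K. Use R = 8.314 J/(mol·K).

Since both paths have the same order in R, the concentration cancels and S_{S/T} = k_S/k_T = (A_S/A_T)·exp[(E_T−E_S)/(RT)].
(E_T−E_S)/(RT) = (167−125)×10³/(8.314×794) = 42000/6601 = 6.362.
k_S/k_T = (9.18×10^10/3.36×10^13)·exp(6.362) = 0.002732 × 579.6 = 1.58.

1.58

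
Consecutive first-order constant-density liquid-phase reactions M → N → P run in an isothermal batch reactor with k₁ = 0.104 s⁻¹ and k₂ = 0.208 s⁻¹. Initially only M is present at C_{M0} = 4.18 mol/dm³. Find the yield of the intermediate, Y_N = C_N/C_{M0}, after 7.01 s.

0.250

Solving the coupled first-order balances gives C_N(t) = [k₁/(k₂−k₁)]·C_{M0}·(e^(−k₁t) − e^(−k₂t)).
e^(−k₁t) = e^(−0.104×7.01) = e^(−0.7290) = 0.4824; e^(−k₂t) = e^(−1.458) = 0.2327.
C_N = 0.104×4.18/(0.208−0.104) × (0.4824−0.2327) = 4.180×0.2497 = 1.044 mol/dm³.
Y_N = C_N/C_{M0} = 1.044/4.18 = 0.250.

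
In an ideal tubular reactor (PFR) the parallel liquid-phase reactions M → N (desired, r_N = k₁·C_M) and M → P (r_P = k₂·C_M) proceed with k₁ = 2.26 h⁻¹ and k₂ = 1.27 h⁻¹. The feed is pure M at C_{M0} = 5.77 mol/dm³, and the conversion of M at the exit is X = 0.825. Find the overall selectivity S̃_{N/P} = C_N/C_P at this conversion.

C_M = C_{M0}(1−X) = 1.010 mol/dm³.
Both paths are first order in M, so the instantaneous fraction to N is constant: dC_N/d(−C_M) = k₁/(k₁+k₂) = 0.6402.
C_N = 0.6402·(C_{M0}−C_M) = 0.6402×4.760 = 3.05 mol/dm³.
C_P = (C_{M0}−C_M)−C_N = 1.713 mol/dm³; S̃_{N/P} = 3.048/1.713 = 1.78.

1.78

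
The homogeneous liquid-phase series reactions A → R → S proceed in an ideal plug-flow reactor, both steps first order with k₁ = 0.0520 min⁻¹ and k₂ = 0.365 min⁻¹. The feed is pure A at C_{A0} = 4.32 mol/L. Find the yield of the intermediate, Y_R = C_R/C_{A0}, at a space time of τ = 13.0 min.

Solving the coupled first-order balances gives C_R(τ) = [k₁/(k₂−k₁)]·C_{A0}·(e^(−k₁τ) − e^(−k₂τ)).
e^(−k₁τ) = e^(−0.0520×13.0) = e^(−0.6760) = 0.5086; e^(−k₂τ) = e^(−4.745) = 0.008695.
C_R = 0.0520×4.32/(0.365−0.0520) × (0.5086−0.008695) = 0.7177×0.5000 = 0.3588 mol/L.
Y_R = C_R/C_{A0} = 0.3588/4.32 = 0.0831.

0.0831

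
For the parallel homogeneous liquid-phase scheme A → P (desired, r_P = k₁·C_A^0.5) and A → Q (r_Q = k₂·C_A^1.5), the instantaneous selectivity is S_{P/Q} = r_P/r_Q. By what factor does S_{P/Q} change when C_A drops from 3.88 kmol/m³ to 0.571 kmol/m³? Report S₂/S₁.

6.80

S_{P/Q} = (k₁/k₂)·C_A⁻¹, so S₂/S₁ = (C_{A,2}/C_{A,1})⁻¹.
= 3.88/0.571 = 6.80.
Selectivity toward P rises as C_A falls — low-concentration operation is favoured.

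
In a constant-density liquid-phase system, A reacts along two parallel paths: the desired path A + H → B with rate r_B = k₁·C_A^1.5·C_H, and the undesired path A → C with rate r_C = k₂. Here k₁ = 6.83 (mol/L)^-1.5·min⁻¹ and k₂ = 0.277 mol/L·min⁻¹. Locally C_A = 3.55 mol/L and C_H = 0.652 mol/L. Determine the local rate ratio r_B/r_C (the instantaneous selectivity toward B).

S_{B/C} = r_B/r_C = (k₁·C_A^1.5·C_H)/(k₂) = (k₁/k₂)·C_A^1.5·C_H.
= (6.83×3.550^1.5×0.6520) / (0.277) = 29.79/0.2770 = 108.

108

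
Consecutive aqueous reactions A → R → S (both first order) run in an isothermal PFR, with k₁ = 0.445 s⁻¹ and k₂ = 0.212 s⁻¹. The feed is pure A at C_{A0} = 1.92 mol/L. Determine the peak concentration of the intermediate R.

At the optimum, C_{R,max}/C_{A0} = (k₁/k₂)^[k₂/(k₂−k₁)].
= (0.445/0.212)^(0.212/(0.212−0.445)) = (2.099)^(-0.9099) = 0.5093.
C_{R,max} = 0.5093×1.92 = 0.978 mol/L.

0.978 mol/L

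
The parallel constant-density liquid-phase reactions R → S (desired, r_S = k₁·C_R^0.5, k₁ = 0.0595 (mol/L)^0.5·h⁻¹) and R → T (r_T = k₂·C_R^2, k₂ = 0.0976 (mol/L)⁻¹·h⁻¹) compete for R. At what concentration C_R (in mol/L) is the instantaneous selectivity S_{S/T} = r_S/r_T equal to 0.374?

S_{S/T} = (k₁/k₂)·C_R^-1.5 ⇒ C_R = (S·k₂/k₁)^(1/(-1.5)).
= (0.374×0.0976/0.0595)^(-0.6667) = (0.6135)^(-0.6667) = 1.39 mol/L.

1.39 mol/L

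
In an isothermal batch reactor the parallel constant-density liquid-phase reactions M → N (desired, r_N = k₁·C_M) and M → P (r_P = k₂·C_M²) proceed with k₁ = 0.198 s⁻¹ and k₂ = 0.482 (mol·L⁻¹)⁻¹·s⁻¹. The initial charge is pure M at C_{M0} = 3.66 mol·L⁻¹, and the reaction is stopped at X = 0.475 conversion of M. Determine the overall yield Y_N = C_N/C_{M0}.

C_M = C_{M0}(1−X) = 1.922 mol·L⁻¹.
Along a PFR/batch, dC_N/dC_M = −r_N/(r_N+r_P) = −k₁/(k₁+k₂·C_M).
Integrating from C_{M0} to C_M: C_N = (0.198/0.482)·ln[(0.198+0.482·3.66)/(0.198+0.482·1.92)] = 0.4108·ln(1.962/1.124) = 0.2288 mol·L⁻¹.
Y_N = C_N/C_{M0} = 0.2288/3.66 = 0.0625.

0.0625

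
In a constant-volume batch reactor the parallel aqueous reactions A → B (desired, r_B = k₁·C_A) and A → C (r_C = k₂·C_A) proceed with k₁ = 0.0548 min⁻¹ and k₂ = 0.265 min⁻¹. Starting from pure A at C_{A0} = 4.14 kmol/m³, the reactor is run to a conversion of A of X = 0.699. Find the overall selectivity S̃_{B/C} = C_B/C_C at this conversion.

C_A = C_{A0}(1−X) = 1.246 kmol/m³.
Both paths are first order in A, so the instantaneous fraction to B is constant: dC_B/d(−C_A) = k₁/(k₁+k₂) = 0.1714.
C_B = 0.1714·(C_{A0}−C_A) = 0.1714×2.894 = 0.496 kmol/m³.
C_C = (C_{A0}−C_A)−C_B = 2.398 kmol/m³; S̃_{B/C} = 0.4959/2.398 = 0.207.

0.207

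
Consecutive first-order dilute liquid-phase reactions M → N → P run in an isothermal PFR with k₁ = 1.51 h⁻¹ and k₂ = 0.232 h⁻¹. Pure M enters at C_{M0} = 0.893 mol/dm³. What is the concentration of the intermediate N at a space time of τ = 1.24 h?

0.629 mol/dm³

The intermediate concentration in a first-order A→B→C sequence is C_N = k₁C_{M0}(e^(−k₁τ) − e^(−k₂τ))/(k₂−k₁).
e^(−k₁τ) = e^(−1.51×1.24) = e^(−1.872) = 0.1538; e^(−k₂τ) = e^(−0.2877) = 0.7500.
C_N = 1.51×0.893/(0.232−1.51) × (0.1538−0.7500) = (-1.055)×(-0.5962) = 0.6291 mol/dm³.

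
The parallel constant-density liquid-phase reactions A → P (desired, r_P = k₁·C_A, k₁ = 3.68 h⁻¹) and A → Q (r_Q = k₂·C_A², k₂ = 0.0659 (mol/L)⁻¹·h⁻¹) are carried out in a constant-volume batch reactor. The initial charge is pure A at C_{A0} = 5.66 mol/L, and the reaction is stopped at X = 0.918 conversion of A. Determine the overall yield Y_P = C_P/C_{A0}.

0.871

C_A = C_{A0}(1−X) = 0.4641 mol/L.
Along a PFR/batch, dC_P/dC_A = −r_P/(r_P+r_Q) = −k₁/(k₁+k₂·C_A).
Integrating from C_{A0} to C_A: C_P = (3.68/0.0659)·ln[(3.68+0.0659·5.66)/(3.68+0.0659·0.464)] = 55.84·ln(4.053/3.711) = 4.929 mol/L.
Y_P = C_P/C_{A0} = 4.929/5.66 = 0.871.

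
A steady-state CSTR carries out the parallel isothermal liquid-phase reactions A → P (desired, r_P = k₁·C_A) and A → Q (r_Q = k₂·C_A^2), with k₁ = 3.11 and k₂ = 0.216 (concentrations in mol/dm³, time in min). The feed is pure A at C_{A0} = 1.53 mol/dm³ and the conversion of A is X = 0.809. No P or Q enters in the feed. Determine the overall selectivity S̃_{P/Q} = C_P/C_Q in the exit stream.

49.3

Exit C_A = C_{A0}(1−X) = 1.53×0.191 = 0.2922 mol/dm³.
In a CSTR the entire volume is at exit conditions, so r_P = 3.11×0.2922 = 0.9088 and r_Q = 0.216×0.2922^2 = 0.01845.
Overall selectivity = C_P/C_Q = r_Pτ/(r_Qτ) = r_P/r_Q = 49.3.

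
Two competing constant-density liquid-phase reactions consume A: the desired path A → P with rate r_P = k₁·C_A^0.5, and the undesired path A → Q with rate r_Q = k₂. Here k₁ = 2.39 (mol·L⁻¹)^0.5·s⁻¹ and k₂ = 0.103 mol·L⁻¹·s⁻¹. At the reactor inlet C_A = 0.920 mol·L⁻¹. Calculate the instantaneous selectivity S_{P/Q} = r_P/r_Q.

S_{P/Q} = r_P/r_Q = (k₁·C_A^0.5)/(k₂) = (k₁/k₂)·C_A^0.5.
= (2.39×0.9200^0.5) / (0.103) = 2.292/0.1030 = 22.3.

22.3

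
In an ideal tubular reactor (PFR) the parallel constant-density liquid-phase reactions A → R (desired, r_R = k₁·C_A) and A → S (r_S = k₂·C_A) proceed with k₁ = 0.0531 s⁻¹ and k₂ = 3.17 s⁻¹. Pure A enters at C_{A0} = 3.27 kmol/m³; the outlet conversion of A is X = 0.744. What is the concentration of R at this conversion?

0.0401 kmol/m³

C_A = C_{A0}(1−X) = 0.8371 kmol/m³.
Both paths are first order in A, so the instantaneous fraction to R is constant: dC_R/d(−C_A) = k₁/(k₁+k₂) = 0.01647.
C_R = 0.01647·(C_{A0}−C_A) = 0.01647×2.433 = 0.0401 kmol/m³.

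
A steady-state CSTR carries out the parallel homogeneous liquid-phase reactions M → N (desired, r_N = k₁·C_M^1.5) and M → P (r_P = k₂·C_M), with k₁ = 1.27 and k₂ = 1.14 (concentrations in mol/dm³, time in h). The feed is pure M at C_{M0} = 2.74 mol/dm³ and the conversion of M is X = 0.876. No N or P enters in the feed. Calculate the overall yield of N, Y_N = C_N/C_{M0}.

0.345

Exit C_M = C_{M0}(1−X) = 2.74×0.124 = 0.3398 mol/dm³.
A CSTR operates uniformly at the exit composition, giving r_N = 0.2515 and r_P = 0.3873 (each k·C_M^n at C_M = 0.3398).
Fraction of consumed M going to N: r_N/(r_N+r_P) = 0.3937.
C_N = 0.3937·C_{M0}·X = 0.3937×2.74×0.876 = 0.945 mol/dm³; Y_N = C_N/C_{M0} = 0.345.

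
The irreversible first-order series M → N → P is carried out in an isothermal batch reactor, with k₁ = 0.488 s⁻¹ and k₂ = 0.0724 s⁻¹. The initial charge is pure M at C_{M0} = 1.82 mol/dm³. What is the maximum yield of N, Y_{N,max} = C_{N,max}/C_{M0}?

Evaluating C_N at t_opt = ln(k₂/k₁)/(k₂−k₁) gives C_{N,max}/C_{M0} = (k₁/k₂)^[k₂/(k₂−k₁)].
= (0.488/0.0724)^(0.0724/(0.0724−0.488)) = (6.740)^(-0.1742) = 0.7172.

0.717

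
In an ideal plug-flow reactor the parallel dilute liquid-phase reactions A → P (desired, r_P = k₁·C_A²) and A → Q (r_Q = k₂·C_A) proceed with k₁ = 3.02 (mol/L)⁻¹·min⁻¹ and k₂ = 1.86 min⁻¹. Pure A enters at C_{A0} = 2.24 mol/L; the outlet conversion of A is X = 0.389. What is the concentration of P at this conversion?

0.647 mol/L

C_A = C_{A0}(1−X) = 1.369 mol/L.
Along a PFR/batch, dC_Q/dC_A = −r_Q/(r_P+r_Q) = −k₂/(k₂+k₁·C_A).
Integrating from C_{A0} to C_A: C_Q = (1.86/3.02)·ln[(1.86+3.02·2.24)/(1.86+3.02·1.37)] = 0.6159·ln(8.625/5.993) = 0.2242 mol/L.
Then C_P = (C_{A0}−C_A) − C_Q = 0.8714 − 0.2242 = 0.6472 mol/L.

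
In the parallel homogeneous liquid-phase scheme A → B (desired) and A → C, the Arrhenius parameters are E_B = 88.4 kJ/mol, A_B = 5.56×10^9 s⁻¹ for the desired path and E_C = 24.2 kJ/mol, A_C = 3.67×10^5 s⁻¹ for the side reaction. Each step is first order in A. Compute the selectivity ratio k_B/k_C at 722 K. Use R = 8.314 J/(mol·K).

With equal orders, S_{B/C} = k_B/k_C = (A_B/A_C)·exp[(E_C−E_B)/(RT)].
(E_C−E_B)/(RT) = (24.2−88.4)×10³/(8.314×722) = -64200/6003 = -10.70.
k_B/k_C = (5.56×10^9/3.67×10^5)·exp(-10.70) = 15150 × 2.265×10^-5 = 0.343.

0.343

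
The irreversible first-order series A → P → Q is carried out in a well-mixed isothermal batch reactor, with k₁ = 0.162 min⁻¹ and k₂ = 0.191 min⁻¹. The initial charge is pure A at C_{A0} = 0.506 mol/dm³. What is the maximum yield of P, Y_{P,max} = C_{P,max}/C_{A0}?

For a first-order series the maximum intermediate yield is C_{P,max}/C_{A0} = (k₁/k₂)^[k₂/(k₂−k₁)].
= (0.162/0.191)^(0.191/(0.191−0.162)) = (0.8482)^(6.586) = 0.3380.

0.338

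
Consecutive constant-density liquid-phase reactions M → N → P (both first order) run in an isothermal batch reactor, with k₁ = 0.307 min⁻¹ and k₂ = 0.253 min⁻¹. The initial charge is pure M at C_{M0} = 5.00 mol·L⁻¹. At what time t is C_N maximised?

3.58 min

Setting dC_N/dt = 0 gives t_opt = ln(k₂/k₁)/(k₂−k₁).
= ln(0.253/0.307)/(0.253−0.307) = ln(0.8241)/-0.05400 = -0.1935/-0.05400 = 3.58 min.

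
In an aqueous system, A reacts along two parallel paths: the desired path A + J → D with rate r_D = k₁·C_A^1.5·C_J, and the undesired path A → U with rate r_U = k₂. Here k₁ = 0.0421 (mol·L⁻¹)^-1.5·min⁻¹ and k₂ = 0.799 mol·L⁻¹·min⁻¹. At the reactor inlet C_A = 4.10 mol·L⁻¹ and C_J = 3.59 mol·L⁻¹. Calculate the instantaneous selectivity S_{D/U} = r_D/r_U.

1.57

S_{D/U} = r_D/r_U = (k₁·C_A^1.5·C_J)/(k₂) = (k₁/k₂)·C_A^1.5·C_J.
= (0.0421×4.100^1.5×3.590) / (0.799) = 1.255/0.7990 = 1.57.
Since the desired path is higher order in A, keeping C_A high (PFR or concentrated feed) favours D.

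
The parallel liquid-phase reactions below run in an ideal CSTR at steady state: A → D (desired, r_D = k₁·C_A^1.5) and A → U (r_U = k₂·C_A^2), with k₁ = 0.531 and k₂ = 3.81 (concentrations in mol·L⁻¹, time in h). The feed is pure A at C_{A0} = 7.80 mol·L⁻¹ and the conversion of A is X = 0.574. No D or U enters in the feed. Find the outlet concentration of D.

0.318 mol·L⁻¹

Exit C_A = C_{A0}(1−X) = 7.80×0.426 = 3.323 mol·L⁻¹.
Rates in a CSTR are evaluated at the outlet concentration: r_D = 0.531×3.323^1.5 = 3.216, r_U = 3.81×3.323^2 = 42.07.
Fraction of consumed A going to D: r_D/(r_D+r_U) = 0.07103.
C_D = 0.07103·C_{A0}·X = 0.07103×7.80×0.574 = 0.318 mol·L⁻¹.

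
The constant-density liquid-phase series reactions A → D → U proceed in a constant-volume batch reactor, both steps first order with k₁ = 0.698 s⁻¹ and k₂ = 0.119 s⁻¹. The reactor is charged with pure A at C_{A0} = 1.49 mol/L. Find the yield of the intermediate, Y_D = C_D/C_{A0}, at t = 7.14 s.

0.507

Solving the coupled first-order balances gives C_D(t) = [k₁/(k₂−k₁)]·C_{A0}·(e^(−k₁t) − e^(−k₂t)).
e^(−k₁t) = e^(−0.698×7.14) = e^(−4.984) = 0.006849; e^(−k₂t) = e^(−0.8497) = 0.4276.
C_D = 0.698×1.49/(0.119−0.698) × (0.006849−0.4276) = (-1.796)×(-0.4207) = 0.7557 mol/L.
Y_D = C_D/C_{A0} = 0.7557/1.49 = 0.507.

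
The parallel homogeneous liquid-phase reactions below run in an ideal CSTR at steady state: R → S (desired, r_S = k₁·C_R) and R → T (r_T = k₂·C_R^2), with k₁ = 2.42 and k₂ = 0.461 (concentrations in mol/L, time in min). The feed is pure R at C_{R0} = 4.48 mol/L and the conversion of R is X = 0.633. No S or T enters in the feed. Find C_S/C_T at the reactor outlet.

Exit C_R = C_{R0}(1−X) = 4.48×0.367 = 1.644 mol/L.
Rates in a CSTR are evaluated at the outlet concentration: r_S = 2.42×1.644 = 3.979, r_T = 0.461×1.644^2 = 1.246.
Overall selectivity = C_S/C_T = r_Sτ/(r_Tτ) = r_S/r_T = 3.19.

3.19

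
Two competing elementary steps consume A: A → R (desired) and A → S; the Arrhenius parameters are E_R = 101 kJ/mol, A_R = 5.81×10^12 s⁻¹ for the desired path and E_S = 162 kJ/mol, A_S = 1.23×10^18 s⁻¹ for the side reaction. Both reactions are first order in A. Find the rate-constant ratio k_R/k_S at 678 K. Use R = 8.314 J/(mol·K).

Since both paths have the same order in A, the concentration cancels and S_{R/S} = k_R/k_S = (A_R/A_S)·exp[(E_S−E_R)/(RT)].
(E_S−E_R)/(RT) = (162−101)×10³/(8.314×678) = 61000/5637 = 10.82.
k_R/k_S = (5.81×10^12/1.23×10^18)·exp(10.82) = 4.724×10^-6 × 50089 = 0.237.

0.237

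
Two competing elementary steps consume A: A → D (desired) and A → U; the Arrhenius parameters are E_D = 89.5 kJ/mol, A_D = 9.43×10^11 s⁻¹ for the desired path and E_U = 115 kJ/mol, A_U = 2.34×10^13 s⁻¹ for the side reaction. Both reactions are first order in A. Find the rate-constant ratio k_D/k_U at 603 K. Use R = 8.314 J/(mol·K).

6.52

k_D/k_U = (A_D/A_U)·exp[−(E_D−E_U)/(RT)] = (A_D/A_U)·exp[(E_U−E_D)/(RT)].
(E_U−E_D)/(RT) = (115−89.5)×10³/(8.314×603) = 25500/5013 = 5.086.
k_D/k_U = (9.43×10^11/2.34×10^13)·exp(5.086) = 0.04030 × 161.8 = 6.52.
Since E_D < E_U, lowering the temperature improves selectivity toward D.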